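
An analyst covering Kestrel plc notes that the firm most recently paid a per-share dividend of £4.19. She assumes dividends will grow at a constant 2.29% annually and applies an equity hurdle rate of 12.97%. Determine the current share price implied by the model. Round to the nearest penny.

£40.13

Gordon growth model: P₀ = D₁/(r − g). D₁ = 4.19 × (1 + 0.0229) = 4.2860.
P₀ = 4.2860 / (0.1297 − 0.0229) = 4.2860 / 0.1068 = 40.1306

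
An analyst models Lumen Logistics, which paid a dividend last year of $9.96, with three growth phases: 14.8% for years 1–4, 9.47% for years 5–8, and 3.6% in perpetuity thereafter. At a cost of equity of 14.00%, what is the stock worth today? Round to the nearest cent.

$164.36

Three-stage DDM. Project D₁…D_8; terminal Gordon value at t=8 with g = 0.036; discount at r = 0.14.
D_1 = 11.4341
D_2 = 13.1263
D_3 = 15.0690
D_4 = 17.2992
D_5 = 18.9375
D_6 = 20.7309
D_7 = 22.6941
D_8 = 24.8432
TV_8 = 25.7375/(0.14−0.036) = 247.4764
P₀ = Σ Dₜ/(1+r)ᵗ + TV_8/(1+r)^8 = 164.3576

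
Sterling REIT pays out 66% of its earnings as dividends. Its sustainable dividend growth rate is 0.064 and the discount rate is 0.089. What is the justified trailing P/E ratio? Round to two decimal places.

28.09

Justified trailing P/E = b(1+g)/(r−g) = 0.66×(1+0.064)/(0.089−0.064) = 28.0896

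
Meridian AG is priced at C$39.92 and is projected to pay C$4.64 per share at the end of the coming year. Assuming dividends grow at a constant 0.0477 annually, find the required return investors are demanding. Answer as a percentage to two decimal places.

Rearranging the constant-growth DDM: r = D₁/P₀ + g.
r = 4.6400 / 39.92 + 0.0477 = 0.11623 + 0.0477 = 0.16393

16.39%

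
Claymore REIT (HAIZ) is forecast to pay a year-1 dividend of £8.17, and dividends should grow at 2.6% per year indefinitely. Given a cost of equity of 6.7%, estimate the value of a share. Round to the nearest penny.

Gordon growth model: P₀ = D₁/(r − g), with D₁ = 8.17 given directly.
P₀ = 8.1700 / (0.067 − 0.026) = 8.1700 / 0.041 = 199.2683

£199.27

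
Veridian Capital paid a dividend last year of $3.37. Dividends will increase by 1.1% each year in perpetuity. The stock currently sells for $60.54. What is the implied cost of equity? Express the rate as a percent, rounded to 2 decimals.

6.73%

Rearranging the constant-growth DDM: r = D₁/P₀ + g.
D₁ = 3.37 × (1 + 0.011) = 3.4071.
r = 3.4071 / 60.54 + 0.011 = 0.05628 + 0.011 = 0.06728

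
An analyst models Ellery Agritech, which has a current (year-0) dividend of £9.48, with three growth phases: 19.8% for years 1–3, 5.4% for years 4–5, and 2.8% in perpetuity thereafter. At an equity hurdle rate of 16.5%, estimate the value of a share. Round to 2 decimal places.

£111.16

Three-stage DDM. Project D₁…D_5; terminal Gordon value at t=5 with g = 0.028; discount at r = 0.165.
D_1 = 11.3570
D_2 = 13.6057
D_3 = 16.2997
D_4 = 17.1799
D_5 = 18.1076
TV_5 = 18.6146/(0.165−0.028) = 135.8728
P₀ = Σ Dₜ/(1+r)ᵗ + TV_5/(1+r)^5 = 111.1606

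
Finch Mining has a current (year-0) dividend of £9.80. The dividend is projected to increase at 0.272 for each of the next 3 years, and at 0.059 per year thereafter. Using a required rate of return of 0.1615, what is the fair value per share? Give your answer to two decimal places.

£168.34

Two-stage DDM. Project D₁…D_3 at 0.272, terminal growth 0.059, discount at r = 0.1615.
D_1 = 12.4656
D_2 = 15.8562
D_3 = 20.1691
Terminal value at t=3: TV = D_4/(r−g) = 21.3591/(0.1615−0.059) = 208.3817
P₀ = 12.4656/(1+0.1615)^1 + 15.8562/(1+0.1615)^2 + 20.1691/(1+0.1615)^3 + 208.3817/(1+0.1615)^3 = 168.3420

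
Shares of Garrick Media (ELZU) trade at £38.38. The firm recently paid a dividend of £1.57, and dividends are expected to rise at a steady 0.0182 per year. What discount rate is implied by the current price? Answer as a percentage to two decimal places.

Rearranging the constant-growth DDM: r = D₁/P₀ + g.
D₁ = 1.57 × (1 + 0.0182) = 1.5986.
r = 1.5986 / 38.38 + 0.0182 = 0.04165 + 0.0182 = 0.05985

5.99%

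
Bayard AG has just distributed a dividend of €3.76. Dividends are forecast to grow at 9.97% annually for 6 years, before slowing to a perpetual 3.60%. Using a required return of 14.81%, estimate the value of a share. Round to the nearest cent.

Two-stage DDM. Project D₁…D_6 at 0.0997, terminal growth 0.036, discount at r = 0.1481.
D_1 = 4.1349
D_2 = 4.5471
D_3 = 5.0005
D_4 = 5.4990
D_5 = 6.0473
D_6 = 6.6502
Terminal value at t=6: TV = D_7/(r−g) = 6.8896/(0.1481−0.036) = 61.4593
P₀ = 4.1349/(1+0.1481)^1 + 4.5471/(1+0.1481)^2 + 5.0005/(1+0.1481)^3 + 5.4990/(1+0.1481)^4 + 6.0473/(1+0.1481)^5 + 6.6502/(1+0.1481)^6 + 61.4593/(1+0.1481)^6 = 46.2910

€46.29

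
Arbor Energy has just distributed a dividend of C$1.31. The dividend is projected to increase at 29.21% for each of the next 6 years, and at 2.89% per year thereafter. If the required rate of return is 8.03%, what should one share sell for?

C$92.17

Two-stage DDM. Project D₁…D_6 at 0.2921, terminal growth 0.0289, discount at r = 0.0803.
D_1 = 1.6927
D_2 = 2.1871
D_3 = 2.8259
D_4 = 3.6514
D_5 = 4.7179
D_6 = 6.0960
Terminal value at t=6: TV = D_7/(r−g) = 6.2722/(0.0803−0.0289) = 122.0276
P₀ = 1.6927/(1+0.0803)^1 + 2.1871/(1+0.0803)^2 + 2.8259/(1+0.0803)^3 + 3.6514/(1+0.0803)^4 + 4.7179/(1+0.0803)^5 + 6.0960/(1+0.0803)^6 + 122.0276/(1+0.0803)^6 = 92.1749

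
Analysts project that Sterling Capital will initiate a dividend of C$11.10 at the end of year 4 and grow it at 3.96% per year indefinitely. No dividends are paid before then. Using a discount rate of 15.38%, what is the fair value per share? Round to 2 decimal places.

C$63.28

Deferred-dividend DDM. At t=3 the remaining stream is a growing perpetuity with first payment D_4 = 11.10.
V_3 = D_4/(r−g) = 11.10/(0.1538−0.0396) = 97.1979
P₀ = V_3/(1+r)^3 = 97.1979/(1+0.1538)^3 = 63.2798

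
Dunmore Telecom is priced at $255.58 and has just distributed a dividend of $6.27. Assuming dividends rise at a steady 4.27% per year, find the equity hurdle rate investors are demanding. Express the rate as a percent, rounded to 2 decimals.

Rearranging the constant-growth DDM: r = D₁/P₀ + g.
D₁ = 6.27 × (1 + 0.0427) = 6.5377.
r = 6.5377 / 255.58 + 0.0427 = 0.02558 + 0.0427 = 0.06828

6.83%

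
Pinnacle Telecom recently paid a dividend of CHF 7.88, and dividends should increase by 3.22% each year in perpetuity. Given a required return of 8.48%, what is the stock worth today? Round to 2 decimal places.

CHF 154.63

Gordon growth model: P₀ = D₁/(r − g). D₁ = 7.88 × (1 + 0.0322) = 8.1337.
P₀ = 8.1337 / (0.0848 − 0.0322) = 8.1337 / 0.0526 = 154.6338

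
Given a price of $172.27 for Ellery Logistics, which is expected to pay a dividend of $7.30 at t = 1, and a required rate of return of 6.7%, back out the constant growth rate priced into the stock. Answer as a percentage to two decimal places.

2.46%

From P₀ = D₁/(r − g), the implied growth is g = r − D₁/P₀.
g = 0.067 − 7.30/172.27 = 0.067 − 0.04238 = 0.02462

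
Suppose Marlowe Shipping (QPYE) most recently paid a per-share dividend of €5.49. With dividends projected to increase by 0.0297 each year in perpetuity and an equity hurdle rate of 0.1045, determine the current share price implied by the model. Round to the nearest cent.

€75.58

Gordon growth model: P₀ = D₁/(r − g). D₁ = 5.49 × (1 + 0.0297) = 5.6531.
P₀ = 5.6531 / (0.1045 − 0.0297) = 5.6531 / 0.0748 = 75.5756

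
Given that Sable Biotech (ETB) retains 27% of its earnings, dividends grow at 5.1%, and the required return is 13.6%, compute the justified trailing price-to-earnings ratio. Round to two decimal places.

Payout ratio b = 1 − 0.27 = 0.73.
Justified trailing P/E = b(1+g)/(r−g) = 0.73×(1+0.051)/(0.136−0.051) = 9.0262

9.03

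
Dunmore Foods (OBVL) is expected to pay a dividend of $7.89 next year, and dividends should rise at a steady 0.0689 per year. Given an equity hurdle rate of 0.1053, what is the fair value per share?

Gordon growth model: P₀ = D₁/(r − g), with D₁ = 7.89 given directly.
P₀ = 7.8900 / (0.1053 − 0.0689) = 7.8900 / 0.0364 = 216.7582

$216.76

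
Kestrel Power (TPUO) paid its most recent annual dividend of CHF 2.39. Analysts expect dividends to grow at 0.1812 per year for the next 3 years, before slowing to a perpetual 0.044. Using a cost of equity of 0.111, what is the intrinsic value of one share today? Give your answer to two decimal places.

Two-stage DDM. Project D₁…D_3 at 0.1812, terminal growth 0.044, discount at r = 0.111.
D_1 = 2.8231
D_2 = 3.3346
D_3 = 3.9388
Terminal value at t=3: TV = D_4/(r−g) = 4.1121/(0.111−0.044) = 61.3753
P₀ = 2.8231/(1+0.111)^1 + 3.3346/(1+0.111)^2 + 3.9388/(1+0.111)^3 + 61.3753/(1+0.111)^3 = 52.8709

CHF 52.87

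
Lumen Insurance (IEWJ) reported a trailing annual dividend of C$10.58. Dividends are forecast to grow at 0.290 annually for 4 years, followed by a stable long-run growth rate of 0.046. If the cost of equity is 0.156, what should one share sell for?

Two-stage DDM. Project D₁…D_4 at 0.29, terminal growth 0.046, discount at r = 0.156.
D_1 = 13.6482
D_2 = 17.6062
D_3 = 22.7120
D_4 = 29.2984
Terminal value at t=4: TV = D_5/(r−g) = 30.6462/(0.156−0.046) = 278.6015
P₀ = 13.6482/(1+0.156)^1 + 17.6062/(1+0.156)^2 + 22.7120/(1+0.156)^3 + 29.2984/(1+0.156)^4 + 278.6015/(1+0.156)^4 = 212.0998

C$212.10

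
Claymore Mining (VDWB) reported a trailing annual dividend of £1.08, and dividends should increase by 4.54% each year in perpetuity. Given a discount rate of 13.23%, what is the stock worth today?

£12.99

Gordon growth model: P₀ = D₁/(r − g). D₁ = 1.08 × (1 + 0.0454) = 1.1290.
P₀ = 1.1290 / (0.1323 − 0.0454) = 1.1290 / 0.0869 = 12.9923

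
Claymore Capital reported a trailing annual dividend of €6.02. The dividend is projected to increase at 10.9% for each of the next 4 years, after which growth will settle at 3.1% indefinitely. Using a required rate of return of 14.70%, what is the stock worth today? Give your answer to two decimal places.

Two-stage DDM. Project D₁…D_4 at 0.109, terminal growth 0.031, discount at r = 0.147.
D_1 = 6.6762
D_2 = 7.4039
D_3 = 8.2109
D_4 = 9.1059
Terminal value at t=4: TV = D_5/(r−g) = 9.3882/(0.147−0.031) = 80.9326
P₀ = 6.6762/(1+0.147)^1 + 7.4039/(1+0.147)^2 + 8.2109/(1+0.147)^3 + 9.1059/(1+0.147)^4 + 80.9326/(1+0.147)^4 = 68.9100

€68.91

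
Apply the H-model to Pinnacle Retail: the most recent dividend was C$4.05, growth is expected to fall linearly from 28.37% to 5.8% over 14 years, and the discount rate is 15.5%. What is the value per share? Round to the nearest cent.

C$110.14

H-model: P₀ = D₀[(1+g_L) + H(g_S−g_L)]/(r−g_L), with H = 14/2 = 7.
P₀ = 4.05 × [(1+0.058) + 7×(0.2837−0.058)] / (0.155−0.058)
   = 4.05 × 2.6379 / 0.097 = 110.1391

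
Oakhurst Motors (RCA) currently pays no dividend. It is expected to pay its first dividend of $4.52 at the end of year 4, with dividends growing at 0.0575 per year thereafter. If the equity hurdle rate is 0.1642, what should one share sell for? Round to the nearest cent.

$26.85

Deferred-dividend DDM. At t=3 the remaining stream is a growing perpetuity with first payment D_4 = 4.52.
V_3 = D_4/(r−g) = 4.52/(0.1642−0.0575) = 42.3618
P₀ = V_3/(1+r)^3 = 42.3618/(1+0.1642)^3 = 26.8467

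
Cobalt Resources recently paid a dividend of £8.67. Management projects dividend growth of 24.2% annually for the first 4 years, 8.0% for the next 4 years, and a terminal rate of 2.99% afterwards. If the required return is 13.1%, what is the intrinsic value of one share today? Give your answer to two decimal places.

£195.86

Three-stage DDM. Project D₁…D_8; terminal Gordon value at t=8 with g = 0.0299; discount at r = 0.131.
D_1 = 10.7681
D_2 = 13.3740
D_3 = 16.6105
D_4 = 20.6303
D_5 = 22.2807
D_6 = 24.0632
D_7 = 25.9882
D_8 = 28.0673
TV_8 = 28.9065/(0.131−0.0299) = 285.9199
P₀ = Σ Dₜ/(1+r)ᵗ + TV_8/(1+r)^8 = 195.8573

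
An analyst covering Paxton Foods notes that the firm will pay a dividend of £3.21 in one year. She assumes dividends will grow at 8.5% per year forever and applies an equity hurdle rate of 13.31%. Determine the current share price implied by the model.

£66.74

Gordon growth model: P₀ = D₁/(r − g), with D₁ = 3.21 given directly.
P₀ = 3.2100 / (0.1331 − 0.085) = 3.2100 / 0.0481 = 66.7360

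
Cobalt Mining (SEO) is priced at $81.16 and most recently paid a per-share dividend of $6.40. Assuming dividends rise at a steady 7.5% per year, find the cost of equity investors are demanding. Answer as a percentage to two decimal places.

15.98%

Rearranging the constant-growth DDM: r = D₁/P₀ + g.
D₁ = 6.40 × (1 + 0.075) = 6.8800.
r = 6.8800 / 81.16 + 0.075 = 0.08477 + 0.075 = 0.15977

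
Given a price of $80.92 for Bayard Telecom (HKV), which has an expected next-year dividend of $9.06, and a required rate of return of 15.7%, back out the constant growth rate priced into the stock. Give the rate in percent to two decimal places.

From P₀ = D₁/(r − g), the implied growth is g = r − D₁/P₀.
g = 0.157 − 9.06/80.92 = 0.157 − 0.11196 = 0.04504

4.50%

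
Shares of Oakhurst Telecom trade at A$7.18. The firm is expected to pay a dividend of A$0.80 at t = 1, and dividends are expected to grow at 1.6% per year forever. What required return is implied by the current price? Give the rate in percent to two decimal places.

Rearranging the constant-growth DDM: r = D₁/P₀ + g.
r = 0.8000 / 7.18 + 0.016 = 0.11142 + 0.016 = 0.12742

12.74%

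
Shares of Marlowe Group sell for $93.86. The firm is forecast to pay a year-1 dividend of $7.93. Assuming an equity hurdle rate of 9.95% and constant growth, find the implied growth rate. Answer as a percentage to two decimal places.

1.50%

From P₀ = D₁/(r − g), the implied growth is g = r − D₁/P₀.
g = 0.0995 − 7.93/93.86 = 0.0995 − 0.08449 = 0.01501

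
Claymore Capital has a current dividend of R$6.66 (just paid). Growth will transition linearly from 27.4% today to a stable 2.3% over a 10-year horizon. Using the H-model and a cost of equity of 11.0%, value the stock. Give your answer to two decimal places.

H-model: P₀ = D₀[(1+g_L) + H(g_S−g_L)]/(r−g_L), with H = 10/2 = 5.
P₀ = 6.66 × [(1+0.023) + 5×(0.274−0.023)] / (0.11−0.023)
   = 6.66 × 2.2780 / 0.087 = 174.3848

R$174.38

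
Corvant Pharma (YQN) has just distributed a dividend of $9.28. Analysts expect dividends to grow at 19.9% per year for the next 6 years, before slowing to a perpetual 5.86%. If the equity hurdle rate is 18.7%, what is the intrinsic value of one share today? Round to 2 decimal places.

$138.95

Two-stage DDM. Project D₁…D_6 at 0.199, terminal growth 0.0586, discount at r = 0.187.
D_1 = 11.1267
D_2 = 13.3409
D_3 = 15.9958
D_4 = 19.1789
D_5 = 22.9956
D_6 = 27.5717
Terminal value at t=6: TV = D_7/(r−g) = 29.1874/(0.187−0.0586) = 227.3160
P₀ = 11.1267/(1+0.187)^1 + 13.3409/(1+0.187)^2 + 15.9958/(1+0.187)^3 + 19.1789/(1+0.187)^4 + 22.9956/(1+0.187)^5 + 27.5717/(1+0.187)^6 + 227.3160/(1+0.187)^6 = 138.9528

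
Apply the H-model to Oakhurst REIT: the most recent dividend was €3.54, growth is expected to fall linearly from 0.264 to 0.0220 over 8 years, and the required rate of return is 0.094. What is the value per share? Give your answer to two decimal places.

H-model: P₀ = D₀[(1+g_L) + H(g_S−g_L)]/(r−g_L), with H = 8/2 = 4.
P₀ = 3.54 × [(1+0.022) + 4×(0.264−0.022)] / (0.094−0.022)
   = 3.54 × 1.9900 / 0.072 = 97.8417

€97.84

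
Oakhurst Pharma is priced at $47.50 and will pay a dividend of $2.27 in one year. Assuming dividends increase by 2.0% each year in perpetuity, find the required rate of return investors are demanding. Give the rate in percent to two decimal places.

6.78%

Rearranging the constant-growth DDM: r = D₁/P₀ + g.
r = 2.2700 / 47.50 + 0.02 = 0.04779 + 0.02 = 0.06779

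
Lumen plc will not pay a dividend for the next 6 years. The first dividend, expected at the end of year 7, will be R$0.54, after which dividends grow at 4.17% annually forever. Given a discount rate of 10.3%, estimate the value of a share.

R$4.89

Deferred-dividend DDM. At t=6 the remaining stream is a growing perpetuity with first payment D_7 = 0.54.
V_6 = D_7/(r−g) = 0.54/(0.103−0.0417) = 8.8091
P₀ = V_6/(1+r)^6 = 8.8091/(1+0.103)^6 = 4.8919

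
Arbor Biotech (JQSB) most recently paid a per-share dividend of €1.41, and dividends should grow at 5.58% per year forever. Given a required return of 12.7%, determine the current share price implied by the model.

€20.91

Gordon growth model: P₀ = D₁/(r − g). D₁ = 1.41 × (1 + 0.0558) = 1.4887.
P₀ = 1.4887 / (0.127 − 0.0558) = 1.4887 / 0.0712 = 20.9084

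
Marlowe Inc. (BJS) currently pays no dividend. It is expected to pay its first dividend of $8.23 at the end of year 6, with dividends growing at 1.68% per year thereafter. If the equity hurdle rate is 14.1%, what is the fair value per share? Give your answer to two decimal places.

$34.26

Deferred-dividend DDM. At t=5 the remaining stream is a growing perpetuity with first payment D_6 = 8.23.
V_5 = D_6/(r−g) = 8.23/(0.141−0.0168) = 66.2641
P₀ = V_5/(1+r)^5 = 66.2641/(1+0.141)^5 = 34.2649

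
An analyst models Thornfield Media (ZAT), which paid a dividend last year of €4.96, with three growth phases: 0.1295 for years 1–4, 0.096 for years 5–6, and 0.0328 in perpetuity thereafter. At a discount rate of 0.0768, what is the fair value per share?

€180.74

Three-stage DDM. Project D₁…D_6; terminal Gordon value at t=6 with g = 0.0328; discount at r = 0.0768.
D_1 = 5.6023
D_2 = 6.3278
D_3 = 7.1473
D_4 = 8.0728
D_5 = 8.8478
D_6 = 9.6972
TV_6 = 10.0153/(0.0768−0.0328) = 227.6205
P₀ = Σ Dₜ/(1+r)ᵗ + TV_6/(1+r)^6 = 180.7378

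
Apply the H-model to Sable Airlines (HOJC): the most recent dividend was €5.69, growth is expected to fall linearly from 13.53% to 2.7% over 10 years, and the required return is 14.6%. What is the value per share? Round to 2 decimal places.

H-model: P₀ = D₀[(1+g_L) + H(g_S−g_L)]/(r−g_L), with H = 10/2 = 5.
P₀ = 5.69 × [(1+0.027) + 5×(0.1353−0.027)] / (0.146−0.027)
   = 5.69 × 1.5685 / 0.119 = 74.9980

€75.00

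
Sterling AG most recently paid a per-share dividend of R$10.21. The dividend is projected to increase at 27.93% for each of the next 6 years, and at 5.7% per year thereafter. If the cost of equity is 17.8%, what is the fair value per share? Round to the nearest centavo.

R$228.89

Two-stage DDM. Project D₁…D_6 at 0.2793, terminal growth 0.057, discount at r = 0.178.
D_1 = 13.0617
D_2 = 16.7098
D_3 = 21.3768
D_4 = 27.3474
D_5 = 34.9855
D_6 = 44.7569
Terminal value at t=6: TV = D_7/(r−g) = 47.3081/(0.178−0.057) = 390.9757
P₀ = 13.0617/(1+0.178)^1 + 16.7098/(1+0.178)^2 + 21.3768/(1+0.178)^3 + 27.3474/(1+0.178)^4 + 34.9855/(1+0.178)^5 + 44.7569/(1+0.178)^6 + 390.9757/(1+0.178)^6 = 228.8910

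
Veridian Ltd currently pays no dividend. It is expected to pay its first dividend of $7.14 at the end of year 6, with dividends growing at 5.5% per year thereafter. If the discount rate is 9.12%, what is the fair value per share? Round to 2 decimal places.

$127.49

Deferred-dividend DDM. At t=5 the remaining stream is a growing perpetuity with first payment D_6 = 7.14.
V_5 = D_6/(r−g) = 7.14/(0.0912−0.055) = 197.2376
P₀ = V_5/(1+r)^5 = 197.2376/(1+0.0912)^5 = 127.4876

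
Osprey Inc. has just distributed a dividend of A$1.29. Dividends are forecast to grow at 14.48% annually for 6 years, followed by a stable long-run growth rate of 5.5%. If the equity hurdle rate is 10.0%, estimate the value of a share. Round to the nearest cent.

A$47.35

Two-stage DDM. Project D₁…D_6 at 0.1448, terminal growth 0.055, discount at r = 0.1.
D_1 = 1.4768
D_2 = 1.6906
D_3 = 1.9354
D_4 = 2.2157
D_5 = 2.5365
D_6 = 2.9038
Terminal value at t=6: TV = D_7/(r−g) = 3.0635/(0.1−0.055) = 68.0781
P₀ = 1.4768/(1+0.1)^1 + 1.6906/(1+0.1)^2 + 1.9354/(1+0.1)^3 + 2.2157/(1+0.1)^4 + 2.5365/(1+0.1)^5 + 2.9038/(1+0.1)^6 + 68.0781/(1+0.1)^6 = 47.3496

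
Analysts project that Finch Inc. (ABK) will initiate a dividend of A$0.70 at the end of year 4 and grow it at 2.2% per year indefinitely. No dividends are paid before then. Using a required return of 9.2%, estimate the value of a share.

Deferred-dividend DDM. At t=3 the remaining stream is a growing perpetuity with first payment D_4 = 0.70.
V_3 = D_4/(r−g) = 0.70/(0.092−0.022) = 10.0000
P₀ = V_3/(1+r)^3 = 10.0000/(1+0.092)^3 = 7.6795

A$7.68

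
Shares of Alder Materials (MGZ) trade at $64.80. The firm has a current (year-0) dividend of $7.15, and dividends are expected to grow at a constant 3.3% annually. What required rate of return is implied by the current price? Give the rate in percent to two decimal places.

14.70%

Rearranging the constant-growth DDM: r = D₁/P₀ + g.
D₁ = 7.15 × (1 + 0.033) = 7.3859.
r = 7.3859 / 64.80 + 0.033 = 0.11398 + 0.033 = 0.14698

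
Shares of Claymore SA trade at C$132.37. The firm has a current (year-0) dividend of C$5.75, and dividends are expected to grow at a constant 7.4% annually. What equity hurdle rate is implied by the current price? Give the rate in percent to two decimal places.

Rearranging the constant-growth DDM: r = D₁/P₀ + g.
D₁ = 5.75 × (1 + 0.074) = 6.1755.
r = 6.1755 / 132.37 + 0.074 = 0.04665 + 0.074 = 0.12065

12.07%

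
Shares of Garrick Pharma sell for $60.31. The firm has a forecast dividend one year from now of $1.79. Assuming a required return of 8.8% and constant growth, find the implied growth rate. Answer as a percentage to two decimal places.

5.83%

From P₀ = D₁/(r − g), the implied growth is g = r − D₁/P₀.
g = 0.088 − 1.79/60.31 = 0.088 − 0.02968 = 0.05832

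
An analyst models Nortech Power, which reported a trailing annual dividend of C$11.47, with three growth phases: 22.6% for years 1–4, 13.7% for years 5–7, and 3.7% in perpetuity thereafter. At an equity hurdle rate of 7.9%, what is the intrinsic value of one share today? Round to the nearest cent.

C$679.84

Three-stage DDM. Project D₁…D_7; terminal Gordon value at t=7 with g = 0.037; discount at r = 0.079.
D_1 = 14.0622
D_2 = 17.2403
D_3 = 21.1366
D_4 = 25.9135
D_5 = 29.4636
D_6 = 33.5001
D_7 = 38.0896
TV_7 = 39.4989/(0.079−0.037) = 940.4510
P₀ = Σ Dₜ/(1+r)ᵗ + TV_7/(1+r)^7 = 679.8417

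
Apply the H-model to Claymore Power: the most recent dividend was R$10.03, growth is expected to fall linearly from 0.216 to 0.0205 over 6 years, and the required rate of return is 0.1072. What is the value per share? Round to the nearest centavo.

R$185.91

H-model: P₀ = D₀[(1+g_L) + H(g_S−g_L)]/(r−g_L), with H = 6/2 = 3.
P₀ = 10.03 × [(1+0.0205) + 3×(0.216−0.0205)] / (0.1072−0.0205)
   = 10.03 × 1.6070 / 0.0867 = 185.9078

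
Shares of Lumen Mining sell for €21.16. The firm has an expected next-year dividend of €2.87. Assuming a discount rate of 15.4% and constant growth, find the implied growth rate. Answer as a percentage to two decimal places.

From P₀ = D₁/(r − g), the implied growth is g = r − D₁/P₀.
g = 0.154 − 2.87/21.16 = 0.154 − 0.13563 = 0.01837

1.84%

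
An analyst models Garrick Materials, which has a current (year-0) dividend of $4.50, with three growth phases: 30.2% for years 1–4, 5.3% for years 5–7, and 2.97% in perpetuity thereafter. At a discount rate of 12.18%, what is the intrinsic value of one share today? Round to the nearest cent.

$123.61

Three-stage DDM. Project D₁…D_7; terminal Gordon value at t=7 with g = 0.0297; discount at r = 0.1218.
D_1 = 5.8590
D_2 = 7.6284
D_3 = 9.9322
D_4 = 12.9317
D_5 = 13.6171
D_6 = 14.3388
D_7 = 15.0988
TV_7 = 15.5472/(0.1218−0.0297) = 168.8079
P₀ = Σ Dₜ/(1+r)ᵗ + TV_7/(1+r)^7 = 123.6058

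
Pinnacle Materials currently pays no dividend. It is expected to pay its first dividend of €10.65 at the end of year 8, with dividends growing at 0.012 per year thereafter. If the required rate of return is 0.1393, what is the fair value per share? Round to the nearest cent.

Deferred-dividend DDM. At t=7 the remaining stream is a growing perpetuity with first payment D_8 = 10.65.
V_7 = D_8/(r−g) = 10.65/(0.1393−0.012) = 83.6606
P₀ = V_7/(1+r)^7 = 83.6606/(1+0.1393)^7 = 33.5780

€33.58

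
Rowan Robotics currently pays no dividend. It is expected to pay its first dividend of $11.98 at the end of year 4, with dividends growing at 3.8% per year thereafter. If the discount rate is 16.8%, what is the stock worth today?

$57.83

Deferred-dividend DDM. At t=3 the remaining stream is a growing perpetuity with first payment D_4 = 11.98.
V_3 = D_4/(r−g) = 11.98/(0.168−0.038) = 92.1538
P₀ = V_3/(1+r)^3 = 92.1538/(1+0.168)^3 = 57.8342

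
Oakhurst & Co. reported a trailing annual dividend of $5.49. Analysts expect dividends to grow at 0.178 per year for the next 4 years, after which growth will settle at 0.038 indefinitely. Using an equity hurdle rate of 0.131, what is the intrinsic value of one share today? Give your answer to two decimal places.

Two-stage DDM. Project D₁…D_4 at 0.178, terminal growth 0.038, discount at r = 0.131.
D_1 = 6.4672
D_2 = 7.6184
D_3 = 8.9745
D_4 = 10.5719
Terminal value at t=4: TV = D_5/(r−g) = 10.9736/(0.131−0.038) = 117.9962
P₀ = 6.4672/(1+0.131)^1 + 7.6184/(1+0.131)^2 + 8.9745/(1+0.131)^3 + 10.5719/(1+0.131)^4 + 117.9962/(1+0.131)^4 = 96.4519

$96.45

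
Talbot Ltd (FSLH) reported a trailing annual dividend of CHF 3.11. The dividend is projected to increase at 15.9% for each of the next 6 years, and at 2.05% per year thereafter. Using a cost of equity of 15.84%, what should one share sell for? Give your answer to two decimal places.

Two-stage DDM. Project D₁…D_6 at 0.159, terminal growth 0.0205, discount at r = 0.1584.
D_1 = 3.6045
D_2 = 4.1776
D_3 = 4.8418
D_4 = 5.6117
D_5 = 6.5040
D_6 = 7.5381
Terminal value at t=6: TV = D_7/(r−g) = 7.6926/(0.1584−0.0205) = 55.7840
P₀ = 3.6045/(1+0.1584)^1 + 4.1776/(1+0.1584)^2 + 4.8418/(1+0.1584)^3 + 5.6117/(1+0.1584)^4 + 6.5040/(1+0.1584)^5 + 7.5381/(1+0.1584)^6 + 55.7840/(1+0.1584)^6 = 41.7804

CHF 41.78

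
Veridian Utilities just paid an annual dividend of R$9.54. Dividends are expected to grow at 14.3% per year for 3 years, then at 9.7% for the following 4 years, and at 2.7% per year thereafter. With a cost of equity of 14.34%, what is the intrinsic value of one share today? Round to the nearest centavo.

R$134.25

Three-stage DDM. Project D₁…D_7; terminal Gordon value at t=7 with g = 0.027; discount at r = 0.1434.
D_1 = 10.9042
D_2 = 12.4635
D_3 = 14.2458
D_4 = 15.6277
D_5 = 17.1435
D_6 = 18.8065
D_7 = 20.6307
TV_7 = 21.1877/(0.1434−0.027) = 182.0250
P₀ = Σ Dₜ/(1+r)ᵗ + TV_7/(1+r)^7 = 134.2496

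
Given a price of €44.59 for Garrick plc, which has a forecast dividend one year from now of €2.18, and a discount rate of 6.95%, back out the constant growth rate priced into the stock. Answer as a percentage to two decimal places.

From P₀ = D₁/(r − g), the implied growth is g = r − D₁/P₀.
g = 0.0695 − 2.18/44.59 = 0.0695 − 0.04889 = 0.02061

2.06%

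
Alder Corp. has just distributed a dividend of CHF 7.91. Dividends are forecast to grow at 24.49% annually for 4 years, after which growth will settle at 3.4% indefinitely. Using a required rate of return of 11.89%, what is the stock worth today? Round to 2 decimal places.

Two-stage DDM. Project D₁…D_4 at 0.2449, terminal growth 0.034, discount at r = 0.1189.
D_1 = 9.8472
D_2 = 12.2587
D_3 = 15.2609
D_4 = 18.9983
Terminal value at t=4: TV = D_5/(r−g) = 19.6442/(0.1189−0.034) = 231.3807
P₀ = 9.8472/(1+0.1189)^1 + 12.2587/(1+0.1189)^2 + 15.2609/(1+0.1189)^3 + 18.9983/(1+0.1189)^4 + 231.3807/(1+0.1189)^4 = 189.2341

CHF 189.23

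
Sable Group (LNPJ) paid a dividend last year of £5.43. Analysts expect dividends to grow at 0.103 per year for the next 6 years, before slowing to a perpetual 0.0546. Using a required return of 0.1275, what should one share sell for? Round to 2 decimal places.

Two-stage DDM. Project D₁…D_6 at 0.103, terminal growth 0.0546, discount at r = 0.1275.
D_1 = 5.9893
D_2 = 6.6062
D_3 = 7.2866
D_4 = 8.0371
D_5 = 8.8650
D_6 = 9.7781
Terminal value at t=6: TV = D_7/(r−g) = 10.3119/(0.1275−0.0546) = 141.4533
P₀ = 5.9893/(1+0.1275)^1 + 6.6062/(1+0.1275)^2 + 7.2866/(1+0.1275)^3 + 8.0371/(1+0.1275)^4 + 8.8650/(1+0.1275)^5 + 9.7781/(1+0.1275)^6 + 141.4533/(1+0.1275)^6 = 99.0416

£99.04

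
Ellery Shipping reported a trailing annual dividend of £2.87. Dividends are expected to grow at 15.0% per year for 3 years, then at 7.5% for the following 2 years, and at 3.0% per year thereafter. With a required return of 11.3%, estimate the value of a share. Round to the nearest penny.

Three-stage DDM. Project D₁…D_5; terminal Gordon value at t=5 with g = 0.03; discount at r = 0.113.
D_1 = 3.3005
D_2 = 3.7956
D_3 = 4.3649
D_4 = 4.6923
D_5 = 5.0442
TV_5 = 5.1955/(0.113−0.03) = 62.5967
P₀ = Σ Dₜ/(1+r)ᵗ + TV_5/(1+r)^5 = 51.8565

£51.86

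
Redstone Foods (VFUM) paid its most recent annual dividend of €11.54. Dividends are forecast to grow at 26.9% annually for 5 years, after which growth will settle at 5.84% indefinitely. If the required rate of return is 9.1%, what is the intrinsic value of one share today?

€890.56

Two-stage DDM. Project D₁…D_5 at 0.269, terminal growth 0.0584, discount at r = 0.091.
D_1 = 14.6443
D_2 = 18.5836
D_3 = 23.5825
D_4 = 29.9262
D_5 = 37.9764
Terminal value at t=5: TV = D_6/(r−g) = 40.1942/(0.091−0.0584) = 1232.9519
P₀ = 14.6443/(1+0.091)^1 + 18.5836/(1+0.091)^2 + 23.5825/(1+0.091)^3 + 29.9262/(1+0.091)^4 + 37.9764/(1+0.091)^5 + 1232.9519/(1+0.091)^5 = 890.5560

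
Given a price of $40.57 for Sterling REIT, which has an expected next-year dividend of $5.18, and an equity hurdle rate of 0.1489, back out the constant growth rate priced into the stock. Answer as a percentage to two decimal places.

From P₀ = D₁/(r − g), the implied growth is g = r − D₁/P₀.
g = 0.1489 − 5.18/40.57 = 0.1489 − 0.12768 = 0.02122

2.12%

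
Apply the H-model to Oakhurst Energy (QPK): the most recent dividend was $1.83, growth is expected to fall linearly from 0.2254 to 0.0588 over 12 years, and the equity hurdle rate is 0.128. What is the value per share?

H-model: P₀ = D₀[(1+g_L) + H(g_S−g_L)]/(r−g_L), with H = 12/2 = 6.
P₀ = 1.83 × [(1+0.0588) + 6×(0.2254−0.0588)] / (0.128−0.0588)
   = 1.83 × 2.0584 / 0.0692 = 54.4346

$54.43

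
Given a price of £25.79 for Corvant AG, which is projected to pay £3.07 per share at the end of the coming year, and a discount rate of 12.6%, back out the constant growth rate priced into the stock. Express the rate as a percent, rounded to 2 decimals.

0.70%

From P₀ = D₁/(r − g), the implied growth is g = r − D₁/P₀.
g = 0.126 − 3.07/25.79 = 0.126 − 0.11904 = 0.00696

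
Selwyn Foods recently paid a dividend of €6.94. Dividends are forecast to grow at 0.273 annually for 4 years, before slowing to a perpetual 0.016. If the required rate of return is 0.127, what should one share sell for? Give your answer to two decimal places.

Two-stage DDM. Project D₁…D_4 at 0.273, terminal growth 0.016, discount at r = 0.127.
D_1 = 8.8346
D_2 = 11.2465
D_3 = 14.3168
D_4 = 18.2252
Terminal value at t=4: TV = D_5/(r−g) = 18.5168/(0.127−0.016) = 166.8183
P₀ = 8.8346/(1+0.127)^1 + 11.2465/(1+0.127)^2 + 14.3168/(1+0.127)^3 + 18.2252/(1+0.127)^4 + 166.8183/(1+0.127)^4 = 141.3993

€141.40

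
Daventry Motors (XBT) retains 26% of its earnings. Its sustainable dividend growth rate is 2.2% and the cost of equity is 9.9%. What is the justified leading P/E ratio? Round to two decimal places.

9.61

Payout ratio b = 1 − 0.26 = 0.74.
Justified leading P/E = b/(r−g) = 0.74/(0.099−0.022) = 9.6104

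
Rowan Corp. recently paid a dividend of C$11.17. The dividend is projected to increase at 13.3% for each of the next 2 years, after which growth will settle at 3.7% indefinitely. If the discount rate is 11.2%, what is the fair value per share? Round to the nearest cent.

C$183.31

Two-stage DDM. Project D₁…D_2 at 0.133, terminal growth 0.037, discount at r = 0.112.
D_1 = 12.6556
D_2 = 14.3388
Terminal value at t=2: TV = D_3/(r−g) = 14.8693/(0.112−0.037) = 198.2579
P₀ = 12.6556/(1+0.112)^1 + 14.3388/(1+0.112)^2 + 198.2579/(1+0.112)^2 = 183.3091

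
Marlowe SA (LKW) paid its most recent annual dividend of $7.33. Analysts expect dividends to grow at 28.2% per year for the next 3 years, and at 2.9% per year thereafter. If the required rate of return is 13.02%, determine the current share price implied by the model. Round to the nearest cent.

$137.22

Two-stage DDM. Project D₁…D_3 at 0.282, terminal growth 0.029, discount at r = 0.1302.
D_1 = 9.3971
D_2 = 12.0470
D_3 = 15.4443
Terminal value at t=3: TV = D_4/(r−g) = 15.8922/(0.1302−0.029) = 157.0373
P₀ = 9.3971/(1+0.1302)^1 + 12.0470/(1+0.1302)^2 + 15.4443/(1+0.1302)^3 + 157.0373/(1+0.1302)^3 = 137.2207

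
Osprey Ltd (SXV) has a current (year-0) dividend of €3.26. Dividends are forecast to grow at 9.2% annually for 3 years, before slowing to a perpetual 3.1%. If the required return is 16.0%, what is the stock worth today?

Two-stage DDM. Project D₁…D_3 at 0.092, terminal growth 0.031, discount at r = 0.16.
D_1 = 3.5599
D_2 = 3.8874
D_3 = 4.2451
Terminal value at t=3: TV = D_4/(r−g) = 4.3767/(0.16−0.031) = 33.9277
P₀ = 3.5599/(1+0.16)^1 + 3.8874/(1+0.16)^2 + 4.2451/(1+0.16)^3 + 33.9277/(1+0.16)^3 = 30.4136

€30.41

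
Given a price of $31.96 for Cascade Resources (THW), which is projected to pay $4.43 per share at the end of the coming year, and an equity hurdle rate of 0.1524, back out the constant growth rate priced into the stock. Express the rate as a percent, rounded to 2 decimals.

From P₀ = D₁/(r − g), the implied growth is g = r − D₁/P₀.
g = 0.1524 − 4.43/31.96 = 0.1524 − 0.13861 = 0.01379

1.38%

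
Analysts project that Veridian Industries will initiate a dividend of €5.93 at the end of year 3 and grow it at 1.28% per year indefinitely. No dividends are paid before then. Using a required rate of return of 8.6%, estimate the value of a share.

Deferred-dividend DDM. At t=2 the remaining stream is a growing perpetuity with first payment D_3 = 5.93.
V_2 = D_3/(r−g) = 5.93/(0.086−0.0128) = 81.0109
P₀ = V_2/(1+r)^2 = 81.0109/(1+0.086)^2 = 68.6885

€68.69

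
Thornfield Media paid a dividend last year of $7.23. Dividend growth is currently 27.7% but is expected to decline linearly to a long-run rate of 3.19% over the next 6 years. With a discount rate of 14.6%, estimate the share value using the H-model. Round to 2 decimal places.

H-model: P₀ = D₀[(1+g_L) + H(g_S−g_L)]/(r−g_L), with H = 6/2 = 3.
P₀ = 7.23 × [(1+0.0319) + 3×(0.277−0.0319)] / (0.146−0.0319)
   = 7.23 × 1.7672 / 0.1141 = 111.9795

$111.98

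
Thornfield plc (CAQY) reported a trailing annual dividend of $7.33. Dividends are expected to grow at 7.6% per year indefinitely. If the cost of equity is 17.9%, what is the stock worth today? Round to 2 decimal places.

$76.57

Gordon growth model: P₀ = D₁/(r − g). D₁ = 7.33 × (1 + 0.076) = 7.8871.
P₀ = 7.8871 / (0.179 − 0.076) = 7.8871 / 0.103 = 76.5736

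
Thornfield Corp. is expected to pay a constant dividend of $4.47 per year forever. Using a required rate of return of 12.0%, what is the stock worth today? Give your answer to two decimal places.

$37.25

Zero-growth DDM (perpetuity): P₀ = D/r = 4.47 / 0.12 = 37.2500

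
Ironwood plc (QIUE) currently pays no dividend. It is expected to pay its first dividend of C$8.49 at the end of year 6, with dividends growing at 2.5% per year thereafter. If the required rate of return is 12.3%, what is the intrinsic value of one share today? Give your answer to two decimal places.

C$48.50

Deferred-dividend DDM. At t=5 the remaining stream is a growing perpetuity with first payment D_6 = 8.49.
V_5 = D_6/(r−g) = 8.49/(0.123−0.025) = 86.6327
P₀ = V_5/(1+r)^5 = 86.6327/(1+0.123)^5 = 48.5046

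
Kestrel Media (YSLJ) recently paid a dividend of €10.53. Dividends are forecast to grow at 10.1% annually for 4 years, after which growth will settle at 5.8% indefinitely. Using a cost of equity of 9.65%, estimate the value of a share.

Two-stage DDM. Project D₁…D_4 at 0.101, terminal growth 0.058, discount at r = 0.0965.
D_1 = 11.5935
D_2 = 12.7645
D_3 = 14.0537
D_4 = 15.4731
Terminal value at t=4: TV = D_5/(r−g) = 16.3706/(0.0965−0.058) = 425.2091
P₀ = 11.5935/(1+0.0965)^1 + 12.7645/(1+0.0965)^2 + 14.0537/(1+0.0965)^3 + 15.4731/(1+0.0965)^4 + 425.2091/(1+0.0965)^4 = 336.7034

€336.70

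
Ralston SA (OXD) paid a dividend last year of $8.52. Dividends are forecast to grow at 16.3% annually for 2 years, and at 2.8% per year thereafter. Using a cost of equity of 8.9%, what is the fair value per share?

$182.58

Two-stage DDM. Project D₁…D_2 at 0.163, terminal growth 0.028, discount at r = 0.089.
D_1 = 9.9088
D_2 = 11.5239
Terminal value at t=2: TV = D_3/(r−g) = 11.8466/(0.089−0.028) = 194.2058
P₀ = 9.9088/(1+0.089)^1 + 11.5239/(1+0.089)^2 + 194.2058/(1+0.089)^2 = 182.5757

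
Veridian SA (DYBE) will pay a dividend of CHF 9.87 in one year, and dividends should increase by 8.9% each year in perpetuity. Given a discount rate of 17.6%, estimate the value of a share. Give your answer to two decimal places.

Gordon growth model: P₀ = D₁/(r − g), with D₁ = 9.87 given directly.
P₀ = 9.8700 / (0.176 − 0.089) = 9.8700 / 0.087 = 113.4483

CHF 113.45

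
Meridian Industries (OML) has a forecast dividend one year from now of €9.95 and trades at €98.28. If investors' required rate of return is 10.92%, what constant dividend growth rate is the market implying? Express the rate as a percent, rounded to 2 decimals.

From P₀ = D₁/(r − g), the implied growth is g = r − D₁/P₀.
g = 0.1092 − 9.95/98.28 = 0.1092 − 0.10124 = 0.00796

0.80%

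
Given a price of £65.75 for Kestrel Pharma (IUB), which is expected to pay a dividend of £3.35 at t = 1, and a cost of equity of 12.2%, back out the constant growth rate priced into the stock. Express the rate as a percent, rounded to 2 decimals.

7.10%

From P₀ = D₁/(r − g), the implied growth is g = r − D₁/P₀.
g = 0.122 − 3.35/65.75 = 0.122 − 0.05095 = 0.07105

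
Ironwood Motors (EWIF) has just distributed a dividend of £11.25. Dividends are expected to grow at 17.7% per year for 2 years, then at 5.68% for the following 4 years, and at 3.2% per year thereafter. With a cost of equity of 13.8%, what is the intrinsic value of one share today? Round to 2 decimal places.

Three-stage DDM. Project D₁…D_6; terminal Gordon value at t=6 with g = 0.032; discount at r = 0.138.
D_1 = 13.2413
D_2 = 15.5850
D_3 = 16.4702
D_4 = 17.4057
D_5 = 18.3943
D_6 = 19.4391
TV_6 = 20.0612/(0.138−0.032) = 189.2564
P₀ = Σ Dₜ/(1+r)ᵗ + TV_6/(1+r)^6 = 150.9472

£150.95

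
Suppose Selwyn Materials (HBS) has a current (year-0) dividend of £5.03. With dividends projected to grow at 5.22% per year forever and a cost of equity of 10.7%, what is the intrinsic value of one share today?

£96.58

Gordon growth model: P₀ = D₁/(r − g). D₁ = 5.03 × (1 + 0.0522) = 5.2926.
P₀ = 5.2926 / (0.107 − 0.0522) = 5.2926 / 0.0548 = 96.5797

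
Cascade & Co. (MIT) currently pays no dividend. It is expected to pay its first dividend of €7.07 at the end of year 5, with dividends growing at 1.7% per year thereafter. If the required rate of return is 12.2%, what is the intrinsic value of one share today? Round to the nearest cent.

€42.49

Deferred-dividend DDM. At t=4 the remaining stream is a growing perpetuity with first payment D_5 = 7.07.
V_4 = D_5/(r−g) = 7.07/(0.122−0.017) = 67.3333
P₀ = V_4/(1+r)^4 = 67.3333/(1+0.122)^4 = 42.4873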